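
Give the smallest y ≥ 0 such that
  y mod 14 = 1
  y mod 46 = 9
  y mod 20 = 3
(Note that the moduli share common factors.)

gcd(14, 46) = 2 and 2 | (9 − 1), so the pair is consistent; merging gives y ≡ 239 (mod 322), where 322 = lcm(14, 46).
gcd(322, 20) = 2 and 2 | (3 − 239), so the pair is consistent; merging gives y ≡ 883 (mod 3220), where 3220 = lcm(322, 20).
The solution is unique modulo lcm(14, 46, 20) = 3220.

883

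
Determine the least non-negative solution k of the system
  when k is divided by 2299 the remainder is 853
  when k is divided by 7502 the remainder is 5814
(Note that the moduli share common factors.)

58328

gcd(2299, 7502) = 121 and 121 | (5814 − 853), so the pair is consistent; merging gives k ≡ 58328 (mod 142538), where 142538 = lcm(2299, 7502).
The solution is unique modulo lcm(2299, 7502) = 142538.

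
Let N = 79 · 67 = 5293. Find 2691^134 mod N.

Mod 79: 2691 ≡ 5; by Fermat, exponent reduces to 134 mod 78 = 56; 5^56 ≡ 76 (mod 79).
Mod 67: 2691 ≡ 11; by Fermat, exponent reduces to 134 mod 66 = 2; 11^2 ≡ 54 (mod 67).
Combine by CRT: x ≡ 76 (mod 79), x ≡ 54 (mod 67) ⇒ x ≡ 4342 (mod 5293).

4342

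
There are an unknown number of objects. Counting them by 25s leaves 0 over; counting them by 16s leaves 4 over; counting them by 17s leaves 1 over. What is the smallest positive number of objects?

2500

From N ≡ 0 (mod 25) write N = 0 + 25t. Substituting into N ≡ 4 (mod 16) gives 25t ≡ 4 (mod 16), and since 9⁻¹ ≡ 9 (mod 16), t ≡ 4. Hence N ≡ 0 + 25·4 = 100 (mod 400).
From N ≡ 100 (mod 400) write N = 100 + 400t. Substituting into N ≡ 1 (mod 17) gives 400t ≡ 3 (mod 17), and since 9⁻¹ ≡ 2 (mod 17), t ≡ 6. Hence N ≡ 100 + 400·6 = 2500 (mod 6800).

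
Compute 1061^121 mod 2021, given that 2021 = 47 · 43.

Mod 47: 1061 ≡ 27; by Fermat, exponent reduces to 121 mod 46 = 29; 27^29 ≡ 6 (mod 47).
Mod 43: 1061 ≡ 29; by Fermat, exponent reduces to 121 mod 42 = 37; 29^37 ≡ 28 (mod 43).
Combine by CRT: x ≡ 6 (mod 47), x ≡ 28 (mod 43) ⇒ x ≡ 1275 (mod 2021).

1275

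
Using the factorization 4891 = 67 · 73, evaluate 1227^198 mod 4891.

Mod 67: 1227 ≡ 21; since 66 | 198, by Fermat 21^198 ≡ 1 (mod 67).
Mod 73: 1227 ≡ 59; by Fermat, exponent reduces to 198 mod 72 = 54; 59^54 ≡ 46 (mod 73).
Combine by CRT: x ≡ 1 (mod 67), x ≡ 46 (mod 73) ⇒ x ≡ 1944 (mod 4891).

1944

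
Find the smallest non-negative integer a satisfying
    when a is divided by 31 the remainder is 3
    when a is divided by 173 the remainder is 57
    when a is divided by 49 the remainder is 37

85346

From a ≡ 3 (mod 31) write a = 3 + 31t. Substituting into a ≡ 57 (mod 173) gives 31t ≡ 54 (mod 173), and since 31⁻¹ ≡ 67 (mod 173), t ≡ 158. Hence a ≡ 3 + 31·158 = 4901 (mod 5363).
From a ≡ 4901 (mod 5363) write a = 4901 + 5363t. Substituting into a ≡ 37 (mod 49) gives 5363t ≡ 36 (mod 49), and since 22⁻¹ ≡ 29 (mod 49), t ≡ 15. Hence a ≡ 4901 + 5363·15 = 85346 (mod 262787).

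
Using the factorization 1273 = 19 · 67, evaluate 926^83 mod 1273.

Mod 19: 926 ≡ 14; by Fermat, exponent reduces to 83 mod 18 = 11; 14^11 ≡ 13 (mod 19).
Mod 67: 926 ≡ 55; by Fermat, exponent reduces to 83 mod 66 = 17; 55^17 ≡ 16 (mod 67).
Combine by CRT: x ≡ 13 (mod 19), x ≡ 16 (mod 67) ⇒ x ≡ 887 (mod 1273).

887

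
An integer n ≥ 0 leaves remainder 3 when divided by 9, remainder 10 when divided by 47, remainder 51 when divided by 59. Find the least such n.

9786

The moduli are pairwise coprime; M = 9·47·59 = 24957.
M/9 = 2773; 2773 ≡ 1 (mod 9), inverse 1.
M/47 = 531; 531 ≡ 14 (mod 47); 14·37 ≡ 1, so inverse 37.
M/59 = 423; 423 ≡ 10 (mod 59); 10·6 ≡ 1, so inverse 6.
n ≡ 3·2773·1 + 10·531·37 + 51·423·6 = 334227.
334227 mod 24957 = 9786.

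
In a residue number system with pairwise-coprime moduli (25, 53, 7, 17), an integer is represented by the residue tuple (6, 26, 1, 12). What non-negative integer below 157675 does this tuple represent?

45606

The moduli are pairwise coprime; N = 25·53·7·17 = 157675.
N/25 = 6307; 6307 ≡ 7 (mod 25); 7·18 ≡ 1, so inverse 18.
N/53 = 2975; 2975 ≡ 7 (mod 53); 7·38 ≡ 1, so inverse 38.
N/7 = 22525; 22525 ≡ 6 (mod 7); 6·6 ≡ 1, so inverse 6.
N/17 = 9275; 9275 ≡ 10 (mod 17); 10·12 ≡ 1, so inverse 12.
x ≡ 6·6307·18 + 26·2975·38 + 1·22525·6 + 12·9275·12 = 5091206.
5091206 mod 157675 = 45606.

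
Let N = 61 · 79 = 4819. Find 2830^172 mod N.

Mod 61: 2830 ≡ 24; by Fermat, exponent reduces to 172 mod 60 = 52; 24^52 ≡ 34 (mod 61).
Mod 79: 2830 ≡ 65; by Fermat, exponent reduces to 172 mod 78 = 16; 65^16 ≡ 21 (mod 79).
Combine by CRT: x ≡ 34 (mod 61), x ≡ 21 (mod 79) ⇒ x ≡ 3023 (mod 4819).

3023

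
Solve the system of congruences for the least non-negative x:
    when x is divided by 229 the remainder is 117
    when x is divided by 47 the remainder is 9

From x ≡ 117 (mod 229) write x = 117 + 229t. Substituting into x ≡ 9 (mod 47) gives 229t ≡ 33 (mod 47), and since 41⁻¹ ≡ 39 (mod 47), t ≡ 18. Hence x ≡ 117 + 229·18 = 4239 (mod 10763).

4239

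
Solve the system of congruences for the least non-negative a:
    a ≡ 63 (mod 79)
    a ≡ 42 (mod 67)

From a ≡ 63 (mod 79) write a = 63 + 79t. Substituting into a ≡ 42 (mod 67) gives 79t ≡ 46 (mod 67), and since 12⁻¹ ≡ 28 (mod 67), t ≡ 15. Hence a ≡ 63 + 79·15 = 1248 (mod 5293).

1248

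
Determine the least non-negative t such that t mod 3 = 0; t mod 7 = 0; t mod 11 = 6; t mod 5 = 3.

798

From t ≡ 0 (mod 3) write t = 0 + 3s. Substituting into t ≡ 0 (mod 7) gives 3s ≡ 0 (mod 7), and since 3⁻¹ ≡ 5 (mod 7), s ≡ 0. Hence t ≡ 0 + 3·0 = 0 (mod 21).
From t ≡ 0 (mod 21) write t = 0 + 21s. Substituting into t ≡ 6 (mod 11) gives 21s ≡ 6 (mod 11), and since 10⁻¹ ≡ 10 (mod 11), s ≡ 5. Hence t ≡ 0 + 21·5 = 105 (mod 231).
From t ≡ 105 (mod 231) write t = 105 + 231s. Substituting into t ≡ 3 (mod 5) gives 231s ≡ 3 (mod 5), and since 1⁻¹ ≡ 1 (mod 5), s ≡ 3. Hence t ≡ 105 + 231·3 = 798 (mod 1155).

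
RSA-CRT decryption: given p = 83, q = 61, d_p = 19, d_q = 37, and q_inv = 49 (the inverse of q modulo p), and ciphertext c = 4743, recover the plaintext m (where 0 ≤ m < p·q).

527

m₁ = c^(d_p) mod p: c ≡ 12 (mod 83), and 12^19 mod 83 = 29.
m₂ = c^(d_q) mod q: c ≡ 46 (mod 61), and 46^37 mod 61 = 39.
h = q_inv·(m₁ − m₂) mod p = 49·(29 − 39) mod 83 = 8.
m = m₂ + h·q = 39 + 8·61 = 527.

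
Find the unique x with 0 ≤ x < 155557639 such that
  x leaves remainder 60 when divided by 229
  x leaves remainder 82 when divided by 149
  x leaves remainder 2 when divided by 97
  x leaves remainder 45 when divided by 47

From x ≡ 60 (mod 229) write x = 60 + 229t. Substituting into x ≡ 82 (mod 149) gives 229t ≡ 22 (mod 149), and since 80⁻¹ ≡ 95 (mod 149), t ≡ 4. Hence x ≡ 60 + 229·4 = 976 (mod 34121).
From x ≡ 976 (mod 34121) write x = 976 + 34121t. Substituting into x ≡ 2 (mod 97) gives 34121t ≡ 93 (mod 97), and since 74⁻¹ ≡ 59 (mod 97), t ≡ 55. Hence x ≡ 976 + 34121·55 = 1877631 (mod 3309737).
From x ≡ 1877631 (mod 3309737) write x = 1877631 + 3309737t. Substituting into x ≡ 45 (mod 47) gives 3309737t ≡ 17 (mod 47), and since 44⁻¹ ≡ 31 (mod 47), t ≡ 10. Hence x ≡ 1877631 + 3309737·10 = 34975001 (mod 155557639).

34975001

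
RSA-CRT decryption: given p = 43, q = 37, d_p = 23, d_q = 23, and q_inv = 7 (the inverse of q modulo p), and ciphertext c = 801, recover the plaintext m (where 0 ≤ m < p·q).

m₁ = c^(d_p) mod p: c ≡ 27 (mod 43), and 27^23 mod 43 = 2.
m₂ = c^(d_q) mod q: c ≡ 24 (mod 37), and 24^23 mod 37 = 35.
h = q_inv·(m₁ − m₂) mod p = 7·(2 − 35) mod 43 = 27.
m = m₂ + h·q = 35 + 27·37 = 1034.

1034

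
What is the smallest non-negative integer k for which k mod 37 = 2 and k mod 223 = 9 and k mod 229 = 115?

From k ≡ 2 (mod 37) write k = 2 + 37t. Substituting into k ≡ 9 (mod 223) gives 37t ≡ 7 (mod 223), and since 37⁻¹ ≡ 217 (mod 223), t ≡ 181. Hence k ≡ 2 + 37·181 = 6699 (mod 8251).
From k ≡ 6699 (mod 8251) write k = 6699 + 8251t. Substituting into k ≡ 115 (mod 229) gives 8251t ≡ 57 (mod 229), and since 7⁻¹ ≡ 131 (mod 229), t ≡ 139. Hence k ≡ 6699 + 8251·139 = 1153588 (mod 1889479).

1153588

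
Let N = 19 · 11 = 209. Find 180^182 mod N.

Mod 19: 180 ≡ 9; by Fermat, exponent reduces to 182 mod 18 = 2; 9^2 ≡ 5 (mod 19).
Mod 11: 180 ≡ 4; by Fermat, exponent reduces to 182 mod 10 = 2; 4^2 ≡ 5 (mod 11).
Combine by CRT: x ≡ 5 (mod 19), x ≡ 5 (mod 11) ⇒ x ≡ 5 (mod 209).

5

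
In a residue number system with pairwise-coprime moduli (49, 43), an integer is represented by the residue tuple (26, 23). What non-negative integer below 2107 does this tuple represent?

Combine the congruences pairwise.
From x ≡ 26 (mod 49) write x = 26 + 49t. Substituting into x ≡ 23 (mod 43) gives 49t ≡ 40 (mod 43), and since 6⁻¹ ≡ 36 (mod 43), t ≡ 21. Hence x ≡ 26 + 49·21 = 1055 (mod 2107).

1055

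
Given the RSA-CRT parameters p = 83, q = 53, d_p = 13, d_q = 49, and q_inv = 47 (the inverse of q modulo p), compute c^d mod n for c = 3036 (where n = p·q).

m₁ = c^(d_p) mod p: c ≡ 48 (mod 83), and 48^13 mod 83 = 16.
m₂ = c^(d_q) mod q: c ≡ 15 (mod 53), and 15^49 mod 53 = 28.
h = q_inv·(m₁ − m₂) mod p = 47·(16 − 28) mod 83 = 17.
m = m₂ + h·q = 28 + 17·53 = 929.

929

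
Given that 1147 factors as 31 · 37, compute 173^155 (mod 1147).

707

Mod 31: 173 ≡ 18; by Fermat, exponent reduces to 155 mod 30 = 5; 18^5 ≡ 25 (mod 31).
Mod 37: 173 ≡ 25; by Fermat, exponent reduces to 155 mod 36 = 11; 25^11 ≡ 4 (mod 37).
Combine by CRT: x ≡ 25 (mod 31), x ≡ 4 (mod 37) ⇒ x ≡ 707 (mod 1147).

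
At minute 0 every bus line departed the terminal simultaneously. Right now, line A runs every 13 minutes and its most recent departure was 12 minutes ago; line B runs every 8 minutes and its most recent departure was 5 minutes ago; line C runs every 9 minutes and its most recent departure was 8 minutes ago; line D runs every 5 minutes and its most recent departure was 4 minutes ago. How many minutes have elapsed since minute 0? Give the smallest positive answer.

3509

From t ≡ 12 (mod 13) write t = 12 + 13s. Substituting into t ≡ 5 (mod 8) gives 13s ≡ 1 (mod 8), and since 5⁻¹ ≡ 5 (mod 8), s ≡ 5. Hence t ≡ 12 + 13·5 = 77 (mod 104).
From t ≡ 77 (mod 104) write t = 77 + 104s. Substituting into t ≡ 8 (mod 9) gives 104s ≡ 3 (mod 9), and since 5⁻¹ ≡ 2 (mod 9), s ≡ 6. Hence t ≡ 77 + 104·6 = 701 (mod 936).
From t ≡ 701 (mod 936) write t = 701 + 936s. Substituting into t ≡ 4 (mod 5) gives 936s ≡ 3 (mod 5), and since 1⁻¹ ≡ 1 (mod 5), s ≡ 3. Hence t ≡ 701 + 936·3 = 3509 (mod 4680).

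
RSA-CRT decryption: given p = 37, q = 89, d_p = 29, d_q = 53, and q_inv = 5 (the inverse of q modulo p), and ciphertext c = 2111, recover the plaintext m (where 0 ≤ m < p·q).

579

m₁ = c^(d_p) mod p: c ≡ 2 (mod 37), and 2^29 mod 37 = 24.
m₂ = c^(d_q) mod q: c ≡ 64 (mod 89), and 64^53 mod 89 = 45.
h = q_inv·(m₁ − m₂) mod p = 5·(24 − 45) mod 37 = 6.
m = m₂ + h·q = 45 + 6·89 = 579.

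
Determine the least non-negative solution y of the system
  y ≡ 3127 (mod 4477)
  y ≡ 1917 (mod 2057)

gcd(4477, 2057) = 121 and 121 | (1917 − 3127), so the pair is consistent; merging gives y ≡ 38943 (mod 76109), where 76109 = lcm(4477, 2057).
The solution is unique modulo lcm(4477, 2057) = 76109.

38943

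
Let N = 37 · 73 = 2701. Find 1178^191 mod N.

Mod 37: 1178 ≡ 31; by Fermat, exponent reduces to 191 mod 36 = 11; 31^11 ≡ 6 (mod 37).
Mod 73: 1178 ≡ 10; by Fermat, exponent reduces to 191 mod 72 = 47; 10^47 ≡ 22 (mod 73).
Combine by CRT: x ≡ 6 (mod 37), x ≡ 22 (mod 73) ⇒ x ≡ 1190 (mod 2701).

1190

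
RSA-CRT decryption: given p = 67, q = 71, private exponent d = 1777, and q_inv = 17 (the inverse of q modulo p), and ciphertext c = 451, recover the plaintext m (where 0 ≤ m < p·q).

199

d_p = d mod (p−1) = 1777 mod 66 = 61; d_q = d mod (q−1) = 27.
m₁ = c^(d_p) mod p: c ≡ 49 (mod 67), and 49^61 mod 67 = 65.
m₂ = c^(d_q) mod q: c ≡ 25 (mod 71), and 25^27 mod 71 = 57.
h = q_inv·(m₁ − m₂) mod p = 17·(65 − 57) mod 67 = 2.
m = m₂ + h·q = 57 + 2·71 = 199.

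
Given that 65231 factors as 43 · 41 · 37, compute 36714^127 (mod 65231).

58988

Mod 43: 36714 ≡ 35; by Fermat, exponent reduces to 127 mod 42 = 1; 35^1 ≡ 35 (mod 43).
Mod 41: 36714 ≡ 19; by Fermat, exponent reduces to 127 mod 40 = 7; 19^7 ≡ 30 (mod 41).
Mod 37: 36714 ≡ 10; by Fermat, exponent reduces to 127 mod 36 = 19; 10^19 ≡ 10 (mod 37).
Combine by CRT: x ≡ 35 (mod 43), x ≡ 30 (mod 41), x ≡ 10 (mod 37) ⇒ x ≡ 58988 (mod 65231).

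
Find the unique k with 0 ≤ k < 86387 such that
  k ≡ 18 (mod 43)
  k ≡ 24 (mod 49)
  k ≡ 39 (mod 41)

The moduli are pairwise coprime; N = 43·49·41 = 86387.
N/43 = 2009; 2009 ≡ 31 (mod 43); 31·25 ≡ 1, so inverse 25.
N/49 = 1763; 1763 ≡ 48 (mod 49); 48·48 ≡ 1, so inverse 48.
N/41 = 2107; 2107 ≡ 16 (mod 41); 16·18 ≡ 1, so inverse 18.
k ≡ 18·2009·25 + 24·1763·48 + 39·2107·18 = 4414140.
4414140 mod 86387 = 8403.

8403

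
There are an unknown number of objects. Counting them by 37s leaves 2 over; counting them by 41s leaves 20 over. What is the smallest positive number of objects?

From N ≡ 2 (mod 37) write N = 2 + 37t. Substituting into N ≡ 20 (mod 41) gives 37t ≡ 18 (mod 41), and since 37⁻¹ ≡ 10 (mod 41), t ≡ 16. Hence N ≡ 2 + 37·16 = 594 (mod 1517).

594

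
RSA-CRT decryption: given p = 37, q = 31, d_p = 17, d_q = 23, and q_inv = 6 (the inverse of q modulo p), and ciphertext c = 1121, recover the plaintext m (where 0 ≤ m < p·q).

397

m₁ = c^(d_p) mod p: c ≡ 11 (mod 37), and 11^17 mod 37 = 27.
m₂ = c^(d_q) mod q: c ≡ 5 (mod 31), and 5^23 mod 31 = 25.
h = q_inv·(m₁ − m₂) mod p = 6·(27 − 25) mod 37 = 12.
m = m₂ + h·q = 25 + 12·31 = 397.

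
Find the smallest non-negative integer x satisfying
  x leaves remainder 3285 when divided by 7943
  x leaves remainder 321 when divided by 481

201860

gcd(7943, 481) = 13 and 13 | (321 − 3285), so the pair is consistent; merging gives x ≡ 201860 (mod 293891), where 293891 = lcm(7943, 481).
The solution is unique modulo lcm(7943, 481) = 293891.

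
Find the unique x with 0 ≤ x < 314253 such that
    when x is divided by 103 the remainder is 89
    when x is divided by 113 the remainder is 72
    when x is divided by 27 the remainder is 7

59623

The moduli are pairwise coprime; N = 103·113·27 = 314253.
N/103 = 3051; 3051 ≡ 64 (mod 103); 64·66 ≡ 1, so inverse 66.
N/113 = 2781; 2781 ≡ 69 (mod 113); 69·95 ≡ 1, so inverse 95.
N/27 = 11639; 11639 ≡ 2 (mod 27); 2·14 ≡ 1, so inverse 14.
x ≡ 89·3051·66 + 72·2781·95 + 7·11639·14 = 38084236.
38084236 mod 314253 = 59623.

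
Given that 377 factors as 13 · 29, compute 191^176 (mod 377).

Mod 13: 191 ≡ 9; by Fermat, exponent reduces to 176 mod 12 = 8; 9^8 ≡ 3 (mod 13).
Mod 29: 191 ≡ 17; by Fermat, exponent reduces to 176 mod 28 = 8; 17^8 ≡ 1 (mod 29).
Combine by CRT: x ≡ 3 (mod 13), x ≡ 1 (mod 29) ⇒ x ≡ 146 (mod 377).

146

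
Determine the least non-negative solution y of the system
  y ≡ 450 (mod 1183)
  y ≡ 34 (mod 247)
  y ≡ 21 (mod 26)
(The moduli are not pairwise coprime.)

32391

gcd(1183, 247) = 13 and 13 | (34 − 450), so the pair is consistent; merging gives y ≡ 9914 (mod 22477), where 22477 = lcm(1183, 247).
gcd(22477, 26) = 13 and 13 | (21 − 9914), so the pair is consistent; merging gives y ≡ 32391 (mod 44954), where 44954 = lcm(22477, 26).
The solution is unique modulo lcm(1183, 247, 26) = 44954.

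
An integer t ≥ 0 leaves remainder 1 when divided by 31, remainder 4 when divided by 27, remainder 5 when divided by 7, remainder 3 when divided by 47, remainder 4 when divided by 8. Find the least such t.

From t ≡ 1 (mod 31) write t = 1 + 31s. Substituting into t ≡ 4 (mod 27) gives 31s ≡ 3 (mod 27), and since 4⁻¹ ≡ 7 (mod 27), s ≡ 21. Hence t ≡ 1 + 31·21 = 652 (mod 837).
From t ≡ 652 (mod 837) write t = 652 + 837s. Substituting into t ≡ 5 (mod 7) gives 837s ≡ 4 (mod 7), and since 4⁻¹ ≡ 2 (mod 7), s ≡ 1. Hence t ≡ 652 + 837·1 = 1489 (mod 5859).
From t ≡ 1489 (mod 5859) write t = 1489 + 5859s. Substituting into t ≡ 3 (mod 47) gives 5859s ≡ 18 (mod 47), and since 31⁻¹ ≡ 44 (mod 47), s ≡ 40. Hence t ≡ 1489 + 5859·40 = 235849 (mod 275373).
From t ≡ 235849 (mod 275373) write t = 235849 + 275373s. Substituting into t ≡ 4 (mod 8) gives 275373s ≡ 3 (mod 8), and since 5⁻¹ ≡ 5 (mod 8), s ≡ 7. Hence t ≡ 235849 + 275373·7 = 2163460 (mod 2202984).

2163460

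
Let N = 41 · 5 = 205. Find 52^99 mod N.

108

Mod 41: 52 ≡ 11; by Fermat, exponent reduces to 99 mod 40 = 19; 11^19 ≡ 26 (mod 41).
Mod 5: 52 ≡ 2; by Fermat, exponent reduces to 99 mod 4 = 3; 2^3 ≡ 3 (mod 5).
Combine by CRT: x ≡ 26 (mod 41), x ≡ 3 (mod 5) ⇒ x ≡ 108 (mod 205).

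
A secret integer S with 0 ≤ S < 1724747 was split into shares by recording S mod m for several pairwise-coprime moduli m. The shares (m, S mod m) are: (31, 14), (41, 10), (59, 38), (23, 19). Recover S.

Combine the congruences pairwise.
From S ≡ 14 (mod 31) write S = 14 + 31t. Substituting into S ≡ 10 (mod 41) gives 31t ≡ 37 (mod 41), and since 31⁻¹ ≡ 4 (mod 41), t ≡ 25. Hence S ≡ 14 + 31·25 = 789 (mod 1271).
From S ≡ 789 (mod 1271) write S = 789 + 1271t. Substituting into S ≡ 38 (mod 59) gives 1271t ≡ 16 (mod 59), and since 32⁻¹ ≡ 24 (mod 59), t ≡ 30. Hence S ≡ 789 + 1271·30 = 38919 (mod 74989).
From S ≡ 38919 (mod 74989) write S = 38919 + 74989t. Substituting into S ≡ 19 (mod 23) gives 74989t ≡ 16 (mod 23), and since 9⁻¹ ≡ 18 (mod 23), t ≡ 12. Hence S ≡ 38919 + 74989·12 = 938787 (mod 1724747).

938787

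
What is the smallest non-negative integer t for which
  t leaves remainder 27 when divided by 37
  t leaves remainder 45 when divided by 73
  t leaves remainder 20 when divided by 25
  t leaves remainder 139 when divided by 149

5568120

From t ≡ 27 (mod 37) write t = 27 + 37s. Substituting into t ≡ 45 (mod 73) gives 37s ≡ 18 (mod 73), and since 37⁻¹ ≡ 2 (mod 73), s ≡ 36. Hence t ≡ 27 + 37·36 = 1359 (mod 2701).
From t ≡ 1359 (mod 2701) write t = 1359 + 2701s. Substituting into t ≡ 20 (mod 25) gives 2701s ≡ 11 (mod 25), and since 1⁻¹ ≡ 1 (mod 25), s ≡ 11. Hence t ≡ 1359 + 2701·11 = 31070 (mod 67525).
From t ≡ 31070 (mod 67525) write t = 31070 + 67525s. Substituting into t ≡ 139 (mod 149) gives 67525s ≡ 61 (mod 149), and since 28⁻¹ ≡ 16 (mod 149), s ≡ 82. Hence t ≡ 31070 + 67525·82 = 5568120 (mod 10061225).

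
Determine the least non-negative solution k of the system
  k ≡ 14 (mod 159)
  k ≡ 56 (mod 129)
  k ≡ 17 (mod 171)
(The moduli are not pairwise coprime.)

Combine the congruences pairwise.
gcd(159, 129) = 3 and 3 | (56 − 14), so the pair is consistent; merging gives k ≡ 1604 (mod 6837), where 6837 = lcm(159, 129).
gcd(6837, 171) = 3 and 3 | (17 − 1604), so the pair is consistent; merging gives k ≡ 110996 (mod 389709), where 389709 = lcm(6837, 171).
The solution is unique modulo lcm(159, 129, 171) = 389709.

110996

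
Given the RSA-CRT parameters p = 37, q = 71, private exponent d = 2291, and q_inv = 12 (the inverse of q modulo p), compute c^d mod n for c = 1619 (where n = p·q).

d_p = d mod (p−1) = 2291 mod 36 = 23; d_q = d mod (q−1) = 51.
m₁ = c^(d_p) mod p: c ≡ 28 (mod 37), and 28^23 mod 37 = 3.
m₂ = c^(d_q) mod q: c ≡ 57 (mod 71), and 57^51 mod 71 = 57.
h = q_inv·(m₁ − m₂) mod p = 12·(3 − 57) mod 37 = 18.
m = m₂ + h·q = 57 + 18·71 = 1335.

1335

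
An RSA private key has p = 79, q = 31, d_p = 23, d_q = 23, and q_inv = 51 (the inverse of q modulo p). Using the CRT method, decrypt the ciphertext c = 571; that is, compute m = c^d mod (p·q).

m₁ = c^(d_p) mod p: c ≡ 18 (mod 79), and 18^23 mod 79 = 62.
m₂ = c^(d_q) mod q: c ≡ 13 (mod 31), and 13^23 mod 31 = 24.
h = q_inv·(m₁ − m₂) mod p = 51·(62 − 24) mod 79 = 42.
m = m₂ + h·q = 24 + 42·31 = 1326.

1326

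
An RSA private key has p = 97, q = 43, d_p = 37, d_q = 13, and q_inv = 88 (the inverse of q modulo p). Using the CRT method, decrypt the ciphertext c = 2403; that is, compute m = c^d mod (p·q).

m₁ = c^(d_p) mod p: c ≡ 75 (mod 97), and 75^37 mod 97 = 75.
m₂ = c^(d_q) mod q: c ≡ 38 (mod 43), and 38^13 mod 43 = 10.
h = q_inv·(m₁ − m₂) mod p = 88·(75 − 10) mod 97 = 94.
m = m₂ + h·q = 10 + 94·43 = 4052.

4052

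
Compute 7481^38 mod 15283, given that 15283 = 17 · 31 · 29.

Mod 17: 7481 ≡ 1; by Fermat, exponent reduces to 38 mod 16 = 6; 1^6 ≡ 1 (mod 17).
Mod 31: 7481 ≡ 10; by Fermat, exponent reduces to 38 mod 30 = 8; 10^8 ≡ 14 (mod 31).
Mod 29: 7481 ≡ 28; by Fermat, exponent reduces to 38 mod 28 = 10; 28^10 ≡ 1 (mod 29).
Combine by CRT: x ≡ 1 (mod 17), x ≡ 14 (mod 31), x ≡ 1 (mod 29) ⇒ x ≡ 2959 (mod 15283).

2959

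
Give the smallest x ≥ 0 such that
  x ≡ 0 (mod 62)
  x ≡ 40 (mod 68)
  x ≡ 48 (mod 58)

Combine the congruences pairwise.
gcd(62, 68) = 2 and 2 | (40 − 0), so the pair is consistent; merging gives x ≡ 992 (mod 2108), where 2108 = lcm(62, 68).
gcd(2108, 58) = 2 and 2 | (48 − 992), so the pair is consistent; merging gives x ≡ 11532 (mod 61132), where 61132 = lcm(2108, 58).
The solution is unique modulo lcm(62, 68, 58) = 61132.

11532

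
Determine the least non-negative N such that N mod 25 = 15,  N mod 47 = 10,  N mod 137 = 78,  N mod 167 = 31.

3202590

From N ≡ 15 (mod 25) write N = 15 + 25t. Substituting into N ≡ 10 (mod 47) gives 25t ≡ 42 (mod 47), and since 25⁻¹ ≡ 32 (mod 47), t ≡ 28. Hence N ≡ 15 + 25·28 = 715 (mod 1175).
From N ≡ 715 (mod 1175) write N = 715 + 1175t. Substituting into N ≡ 78 (mod 137) gives 1175t ≡ 48 (mod 137), and since 79⁻¹ ≡ 111 (mod 137), t ≡ 122. Hence N ≡ 715 + 1175·122 = 144065 (mod 160975).
From N ≡ 144065 (mod 160975) write N = 144065 + 160975t. Substituting into N ≡ 31 (mod 167) gives 160975t ≡ 87 (mod 167), and since 154⁻¹ ≡ 77 (mod 167), t ≡ 19. Hence N ≡ 144065 + 160975·19 = 3202590 (mod 26882825).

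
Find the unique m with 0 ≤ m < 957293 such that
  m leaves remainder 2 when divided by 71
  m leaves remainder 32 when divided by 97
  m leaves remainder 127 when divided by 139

32236

Combine the congruences pairwise.
From m ≡ 2 (mod 71) write m = 2 + 71t. Substituting into m ≡ 32 (mod 97) gives 71t ≡ 30 (mod 97), and since 71⁻¹ ≡ 41 (mod 97), t ≡ 66. Hence m ≡ 2 + 71·66 = 4688 (mod 6887).
From m ≡ 4688 (mod 6887) write m = 4688 + 6887t. Substituting into m ≡ 127 (mod 139) gives 6887t ≡ 26 (mod 139), and since 76⁻¹ ≡ 75 (mod 139), t ≡ 4. Hence m ≡ 4688 + 6887·4 = 32236 (mod 957293).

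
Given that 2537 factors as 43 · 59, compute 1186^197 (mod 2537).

2233

Mod 43: 1186 ≡ 25; by Fermat, exponent reduces to 197 mod 42 = 29; 25^29 ≡ 40 (mod 43).
Mod 59: 1186 ≡ 6; by Fermat, exponent reduces to 197 mod 58 = 23; 6^23 ≡ 50 (mod 59).
Combine by CRT: x ≡ 40 (mod 43), x ≡ 50 (mod 59) ⇒ x ≡ 2233 (mod 2537).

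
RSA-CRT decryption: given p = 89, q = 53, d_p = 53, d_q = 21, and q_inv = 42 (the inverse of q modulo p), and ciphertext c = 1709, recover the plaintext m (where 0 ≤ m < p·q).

672

m₁ = c^(d_p) mod p: c ≡ 18 (mod 89), and 18^53 mod 89 = 49.
m₂ = c^(d_q) mod q: c ≡ 13 (mod 53), and 13^21 mod 53 = 36.
h = q_inv·(m₁ − m₂) mod p = 42·(49 − 36) mod 89 = 12.
m = m₂ + h·q = 36 + 12·53 = 672.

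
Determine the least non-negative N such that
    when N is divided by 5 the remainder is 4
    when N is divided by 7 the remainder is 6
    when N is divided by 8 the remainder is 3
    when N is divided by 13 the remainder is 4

979

From N ≡ 4 (mod 5) write N = 4 + 5t. Substituting into N ≡ 6 (mod 7) gives 5t ≡ 2 (mod 7), and since 5⁻¹ ≡ 3 (mod 7), t ≡ 6. Hence N ≡ 4 + 5·6 = 34 (mod 35).
From N ≡ 34 (mod 35) write N = 34 + 35t. Substituting into N ≡ 3 (mod 8) gives 35t ≡ 1 (mod 8), and since 3⁻¹ ≡ 3 (mod 8), t ≡ 3. Hence N ≡ 34 + 35·3 = 139 (mod 280).
From N ≡ 139 (mod 280) write N = 139 + 280t. Substituting into N ≡ 4 (mod 13) gives 280t ≡ 8 (mod 13), and since 7⁻¹ ≡ 2 (mod 13), t ≡ 3. Hence N ≡ 139 + 280·3 = 979 (mod 3640).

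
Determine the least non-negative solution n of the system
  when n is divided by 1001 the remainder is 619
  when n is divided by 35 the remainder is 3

gcd(1001, 35) = 7 and 7 | (3 − 619), so the pair is consistent; merging gives n ≡ 4623 (mod 5005), where 5005 = lcm(1001, 35).
The solution is unique modulo lcm(1001, 35) = 5005.

4623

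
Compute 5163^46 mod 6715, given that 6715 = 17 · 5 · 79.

5574

Mod 17: 5163 ≡ 12; by Fermat, exponent reduces to 46 mod 16 = 14; 12^14 ≡ 15 (mod 17).
Mod 5: 5163 ≡ 3; by Fermat, exponent reduces to 46 mod 4 = 2; 3^2 ≡ 4 (mod 5).
Mod 79: 5163 ≡ 28; 28^46 ≡ 44 (mod 79).
Combine by CRT: x ≡ 15 (mod 17), x ≡ 4 (mod 5), x ≡ 44 (mod 79) ⇒ x ≡ 5574 (mod 6715).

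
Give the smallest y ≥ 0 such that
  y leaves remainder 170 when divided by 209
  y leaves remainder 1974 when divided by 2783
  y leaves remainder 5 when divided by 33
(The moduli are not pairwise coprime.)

155039

gcd(209, 2783) = 11 and 11 | (1974 − 170), so the pair is consistent; merging gives y ≡ 49285 (mod 52877), where 52877 = lcm(209, 2783).
gcd(52877, 33) = 11 and 11 | (5 − 49285), so the pair is consistent; merging gives y ≡ 155039 (mod 158631), where 158631 = lcm(52877, 33).
The solution is unique modulo lcm(209, 2783, 33) = 158631.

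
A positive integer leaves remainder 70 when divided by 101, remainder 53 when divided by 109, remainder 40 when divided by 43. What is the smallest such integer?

The moduli are pairwise coprime; N = 101·109·43 = 473387.
N/101 = 4687; 4687 ≡ 41 (mod 101); 41·69 ≡ 1, so inverse 69.
N/109 = 4343; 4343 ≡ 92 (mod 109); 92·32 ≡ 1, so inverse 32.
N/43 = 11009; 11009 ≡ 1 (mod 43), inverse 1.
m ≡ 70·4687·69 + 53·4343·32 + 40·11009·1 = 30444298.
30444298 mod 473387 = 147530.

147530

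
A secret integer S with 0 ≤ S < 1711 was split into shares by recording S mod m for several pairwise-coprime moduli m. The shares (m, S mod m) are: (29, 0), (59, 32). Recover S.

1566

From S ≡ 0 (mod 29) write S = 0 + 29t. Substituting into S ≡ 32 (mod 59) gives 29t ≡ 32 (mod 59), and since 29⁻¹ ≡ 57 (mod 59), t ≡ 54. Hence S ≡ 0 + 29·54 = 1566 (mod 1711).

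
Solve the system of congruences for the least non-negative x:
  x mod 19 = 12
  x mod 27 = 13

Combine the congruences pairwise.
From x ≡ 12 (mod 19) write x = 12 + 19t. Substituting into x ≡ 13 (mod 27) gives 19t ≡ 1 (mod 27), and since 19⁻¹ ≡ 10 (mod 27), t ≡ 10. Hence x ≡ 12 + 19·10 = 202 (mod 513).

202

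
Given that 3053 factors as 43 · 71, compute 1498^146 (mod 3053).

Mod 43: 1498 ≡ 36; by Fermat, exponent reduces to 146 mod 42 = 20; 36^20 ≡ 6 (mod 43).
Mod 71: 1498 ≡ 7; by Fermat, exponent reduces to 146 mod 70 = 6; 7^6 ≡ 2 (mod 71).
Combine by CRT: x ≡ 6 (mod 43), x ≡ 2 (mod 71) ⇒ x ≡ 2629 (mod 3053).

2629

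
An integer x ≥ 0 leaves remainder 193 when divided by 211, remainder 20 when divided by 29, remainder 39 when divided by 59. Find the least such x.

235036

The moduli are pairwise coprime; N = 211·29·59 = 361021.
N/211 = 1711; 1711 ≡ 23 (mod 211); 23·156 ≡ 1, so inverse 156.
N/29 = 12449; 12449 ≡ 8 (mod 29); 8·11 ≡ 1, so inverse 11.
N/59 = 6119; 6119 ≡ 42 (mod 59); 42·52 ≡ 1, so inverse 52.
x ≡ 193·1711·156 + 20·12449·11 + 39·6119·52 = 66662900.
66662900 mod 361021 = 235036.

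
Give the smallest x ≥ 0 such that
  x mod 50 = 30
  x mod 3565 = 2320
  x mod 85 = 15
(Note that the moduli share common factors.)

373080

Combine the congruences pairwise.
gcd(50, 3565) = 5 and 5 | (2320 − 30), so the pair is consistent; merging gives x ≡ 16580 (mod 35650), where 35650 = lcm(50, 3565).
gcd(35650, 85) = 5 and 5 | (15 − 16580), so the pair is consistent; merging gives x ≡ 373080 (mod 606050), where 606050 = lcm(35650, 85).
The solution is unique modulo lcm(50, 3565, 85) = 606050.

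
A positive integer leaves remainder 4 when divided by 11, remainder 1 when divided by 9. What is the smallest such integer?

From N ≡ 4 (mod 11) write N = 4 + 11t. Substituting into N ≡ 1 (mod 9) gives 11t ≡ 6 (mod 9), and since 2⁻¹ ≡ 5 (mod 9), t ≡ 3. Hence N ≡ 4 + 11·3 = 37 (mod 99).

37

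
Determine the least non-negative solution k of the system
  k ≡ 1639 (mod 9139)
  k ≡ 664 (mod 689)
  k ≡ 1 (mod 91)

Combine the congruences pairwise.
gcd(9139, 689) = 13 and 13 | (664 − 1639), so the pair is consistent; merging gives k ≡ 56473 (mod 484367), where 484367 = lcm(9139, 689).
gcd(484367, 91) = 13 and 13 | (1 − 56473), so the pair is consistent; merging gives k ≡ 1025207 (mod 3390569), where 3390569 = lcm(484367, 91).
The solution is unique modulo lcm(9139, 689, 91) = 3390569.

1025207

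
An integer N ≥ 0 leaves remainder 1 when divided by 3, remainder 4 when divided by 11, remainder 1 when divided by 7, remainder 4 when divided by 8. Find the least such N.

1324

The moduli are pairwise coprime; M = 3·11·7·8 = 1848.
M/3 = 616; 616 ≡ 1 (mod 3), inverse 1.
M/11 = 168; 168 ≡ 3 (mod 11); 3·4 ≡ 1, so inverse 4.
M/7 = 264; 264 ≡ 5 (mod 7); 5·3 ≡ 1, so inverse 3.
M/8 = 231; 231 ≡ 7 (mod 8); 7·7 ≡ 1, so inverse 7.
N ≡ 1·616·1 + 4·168·4 + 1·264·3 + 4·231·7 = 10564.
10564 mod 1848 = 1324.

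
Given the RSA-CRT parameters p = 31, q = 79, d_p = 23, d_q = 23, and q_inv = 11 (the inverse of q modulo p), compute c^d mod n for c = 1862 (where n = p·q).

2302

m₁ = c^(d_p) mod p: c ≡ 2 (mod 31), and 2^23 mod 31 = 8.
m₂ = c^(d_q) mod q: c ≡ 45 (mod 79), and 45^23 mod 79 = 11.
h = q_inv·(m₁ − m₂) mod p = 11·(8 − 11) mod 31 = 29.
m = m₂ + h·q = 11 + 29·79 = 2302.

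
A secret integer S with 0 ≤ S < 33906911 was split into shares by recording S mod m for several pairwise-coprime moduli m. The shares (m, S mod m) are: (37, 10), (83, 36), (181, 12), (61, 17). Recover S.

2400977

Combine the congruences pairwise.
From S ≡ 10 (mod 37) write S = 10 + 37t. Substituting into S ≡ 36 (mod 83) gives 37t ≡ 26 (mod 83), and since 37⁻¹ ≡ 9 (mod 83), t ≡ 68. Hence S ≡ 10 + 37·68 = 2526 (mod 3071).
From S ≡ 2526 (mod 3071) write S = 2526 + 3071t. Substituting into S ≡ 12 (mod 181) gives 3071t ≡ 20 (mod 181), and since 175⁻¹ ≡ 30 (mod 181), t ≡ 57. Hence S ≡ 2526 + 3071·57 = 177573 (mod 555851).
From S ≡ 177573 (mod 555851) write S = 177573 + 555851t. Substituting into S ≡ 17 (mod 61) gives 555851t ≡ 15 (mod 61), and since 19⁻¹ ≡ 45 (mod 61), t ≡ 4. Hence S ≡ 177573 + 555851·4 = 2400977 (mod 33906911).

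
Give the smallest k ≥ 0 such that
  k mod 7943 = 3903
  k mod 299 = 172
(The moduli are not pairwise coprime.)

gcd(7943, 299) = 13 and 13 | (172 − 3903), so the pair is consistent; merging gives k ≡ 67447 (mod 182689), where 182689 = lcm(7943, 299).
The solution is unique modulo lcm(7943, 299) = 182689.

67447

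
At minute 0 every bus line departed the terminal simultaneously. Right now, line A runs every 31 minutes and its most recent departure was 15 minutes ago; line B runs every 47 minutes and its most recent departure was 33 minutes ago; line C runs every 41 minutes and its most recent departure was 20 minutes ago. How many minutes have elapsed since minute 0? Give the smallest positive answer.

From t ≡ 15 (mod 31) write t = 15 + 31s. Substituting into t ≡ 33 (mod 47) gives 31s ≡ 18 (mod 47), and since 31⁻¹ ≡ 44 (mod 47), s ≡ 40. Hence t ≡ 15 + 31·40 = 1255 (mod 1457).
From t ≡ 1255 (mod 1457) write t = 1255 + 1457s. Substituting into t ≡ 20 (mod 41) gives 1457s ≡ 36 (mod 41), and since 22⁻¹ ≡ 28 (mod 41), s ≡ 24. Hence t ≡ 1255 + 1457·24 = 36223 (mod 59737).

36223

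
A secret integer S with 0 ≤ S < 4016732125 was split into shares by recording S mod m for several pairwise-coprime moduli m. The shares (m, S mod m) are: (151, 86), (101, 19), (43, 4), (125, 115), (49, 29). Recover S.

The moduli are pairwise coprime; N = 151·101·43·125·49 = 4016732125.
N/151 = 26600875; 26600875 ≡ 111 (mod 151); 111·117 ≡ 1, so inverse 117.
N/101 = 39769625; 39769625 ≡ 67 (mod 101); 67·98 ≡ 1, so inverse 98.
N/43 = 93412375; 93412375 ≡ 35 (mod 43); 35·16 ≡ 1, so inverse 16.
N/125 = 32133857; 32133857 ≡ 107 (mod 125); 107·118 ≡ 1, so inverse 118.
N/49 = 81974125; 81974125 ≡ 16 (mod 49); 16·46 ≡ 1, so inverse 46.
S ≡ 86·26600875·117 + 19·39769625·98 + 4·93412375·16 + 115·32133857·118 + 29·81974125·46 = 893097360240.
893097360240 mod 4016732125 = 1382828490.

1382828490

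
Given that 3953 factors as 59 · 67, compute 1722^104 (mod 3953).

Mod 59: 1722 ≡ 11; by Fermat, exponent reduces to 104 mod 58 = 46; 11^46 ≡ 45 (mod 59).
Mod 67: 1722 ≡ 47; by Fermat, exponent reduces to 104 mod 66 = 38; 47^38 ≡ 54 (mod 67).
Combine by CRT: x ≡ 45 (mod 59), x ≡ 54 (mod 67) ⇒ x ≡ 1461 (mod 3953).

1461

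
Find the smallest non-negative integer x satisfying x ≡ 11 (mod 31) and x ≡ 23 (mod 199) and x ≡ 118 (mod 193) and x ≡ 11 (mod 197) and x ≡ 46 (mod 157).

23921002978

From x ≡ 11 (mod 31) write x = 11 + 31t. Substituting into x ≡ 23 (mod 199) gives 31t ≡ 12 (mod 199), and since 31⁻¹ ≡ 122 (mod 199), t ≡ 71. Hence x ≡ 11 + 31·71 = 2212 (mod 6169).
From x ≡ 2212 (mod 6169) write x = 2212 + 6169t. Substituting into x ≡ 118 (mod 193) gives 6169t ≡ 29 (mod 193), and since 186⁻¹ ≡ 55 (mod 193), t ≡ 51. Hence x ≡ 2212 + 6169·51 = 316831 (mod 1190617).
From x ≡ 316831 (mod 1190617) write x = 316831 + 1190617t. Substituting into x ≡ 11 (mod 197) gives 1190617t ≡ 153 (mod 197), and since 146⁻¹ ≡ 112 (mod 197), t ≡ 194. Hence x ≡ 316831 + 1190617·194 = 231296529 (mod 234551549).
From x ≡ 231296529 (mod 234551549) write x = 231296529 + 234551549t. Substituting into x ≡ 46 (mod 157) gives 234551549t ≡ 156 (mod 157), and since 143⁻¹ ≡ 56 (mod 157), t ≡ 101. Hence x ≡ 231296529 + 234551549·101 = 23921002978 (mod 36824593193).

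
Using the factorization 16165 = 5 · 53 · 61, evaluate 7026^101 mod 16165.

Mod 5: 7026 ≡ 1; by Fermat, exponent reduces to 101 mod 4 = 1; 1^1 ≡ 1 (mod 5).
Mod 53: 7026 ≡ 30; by Fermat, exponent reduces to 101 mod 52 = 49; 30^49 ≡ 30 (mod 53).
Mod 61: 7026 ≡ 11; by Fermat, exponent reduces to 101 mod 60 = 41; 11^41 ≡ 11 (mod 61).
Combine by CRT: x ≡ 1 (mod 5), x ≡ 30 (mod 53), x ≡ 11 (mod 61) ⇒ x ≡ 7026 (mod 16165).

7026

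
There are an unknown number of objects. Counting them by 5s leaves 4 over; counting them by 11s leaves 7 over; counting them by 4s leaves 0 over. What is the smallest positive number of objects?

84

The moduli are pairwise coprime; M = 5·11·4 = 220.
M/5 = 44; 44 ≡ 4 (mod 5); 4·4 ≡ 1, so inverse 4.
M/11 = 20; 20 ≡ 9 (mod 11); 9·5 ≡ 1, so inverse 5.
M/4 = 55; 55 ≡ 3 (mod 4); 3·3 ≡ 1, so inverse 3.
N ≡ 4·44·4 + 7·20·5 + 0·55·3 = 1404.
1404 mod 220 = 84.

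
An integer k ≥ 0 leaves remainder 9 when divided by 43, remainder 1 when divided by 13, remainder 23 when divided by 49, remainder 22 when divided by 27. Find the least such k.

523147

The moduli are pairwise coprime; N = 43·13·49·27 = 739557.
N/43 = 17199; 17199 ≡ 42 (mod 43); 42·42 ≡ 1, so inverse 42.
N/13 = 56889; 56889 ≡ 1 (mod 13), inverse 1.
N/49 = 15093; 15093 ≡ 1 (mod 49), inverse 1.
N/27 = 27391; 27391 ≡ 13 (mod 27); 13·25 ≡ 1, so inverse 25.
k ≡ 9·17199·42 + 1·56889·1 + 23·15093·1 + 22·27391·25 = 21970300.
21970300 mod 739557 = 523147.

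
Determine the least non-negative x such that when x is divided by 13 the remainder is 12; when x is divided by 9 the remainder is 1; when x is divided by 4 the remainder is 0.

The moduli are pairwise coprime; N = 13·9·4 = 468.
N/13 = 36; 36 ≡ 10 (mod 13); 10·4 ≡ 1, so inverse 4.
N/9 = 52; 52 ≡ 7 (mod 9); 7·4 ≡ 1, so inverse 4.
N/4 = 117; 117 ≡ 1 (mod 4), inverse 1.
x ≡ 12·36·4 + 1·52·4 + 0·117·1 = 1936.
1936 mod 468 = 64.

64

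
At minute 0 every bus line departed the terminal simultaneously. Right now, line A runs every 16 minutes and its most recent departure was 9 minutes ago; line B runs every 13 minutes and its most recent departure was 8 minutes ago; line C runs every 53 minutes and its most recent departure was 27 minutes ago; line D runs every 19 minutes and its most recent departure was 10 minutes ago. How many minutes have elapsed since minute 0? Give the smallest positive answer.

The moduli are pairwise coprime; N = 16·13·53·19 = 209456.
N/16 = 13091; 13091 ≡ 3 (mod 16); 3·11 ≡ 1, so inverse 11.
N/13 = 16112; 16112 ≡ 5 (mod 13); 5·8 ≡ 1, so inverse 8.
N/53 = 3952; 3952 ≡ 30 (mod 53); 30·23 ≡ 1, so inverse 23.
N/19 = 11024; 11024 ≡ 4 (mod 19); 4·5 ≡ 1, so inverse 5.
t ≡ 9·13091·11 + 8·16112·8 + 27·3952·23 + 10·11024·5 = 5332569.
5332569 mod 209456 = 96169.

96169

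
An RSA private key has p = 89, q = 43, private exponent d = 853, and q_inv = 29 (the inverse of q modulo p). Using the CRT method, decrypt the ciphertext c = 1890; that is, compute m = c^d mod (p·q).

494

d_p = d mod (p−1) = 853 mod 88 = 61; d_q = d mod (q−1) = 13.
m₁ = c^(d_p) mod p: c ≡ 21 (mod 89), and 21^61 mod 89 = 49.
m₂ = c^(d_q) mod q: c ≡ 41 (mod 43), and 41^13 mod 43 = 21.
h = q_inv·(m₁ − m₂) mod p = 29·(49 − 21) mod 89 = 11.
m = m₂ + h·q = 21 + 11·43 = 494.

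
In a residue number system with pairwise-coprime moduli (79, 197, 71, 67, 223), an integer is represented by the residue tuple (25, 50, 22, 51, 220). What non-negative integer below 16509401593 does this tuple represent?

Combine the congruences pairwise.
From x ≡ 25 (mod 79) write x = 25 + 79t. Substituting into x ≡ 50 (mod 197) gives 79t ≡ 25 (mod 197), and since 79⁻¹ ≡ 5 (mod 197), t ≡ 125. Hence x ≡ 25 + 79·125 = 9900 (mod 15563).
From x ≡ 9900 (mod 15563) write x = 9900 + 15563t. Substituting into x ≡ 22 (mod 71) gives 15563t ≡ 62 (mod 71), and since 14⁻¹ ≡ 66 (mod 71), t ≡ 45. Hence x ≡ 9900 + 15563·45 = 710235 (mod 1104973).
From x ≡ 710235 (mod 1104973) write x = 710235 + 1104973t. Substituting into x ≡ 51 (mod 67) gives 1104973t ≡ 16 (mod 67), and since 9⁻¹ ≡ 15 (mod 67), t ≡ 39. Hence x ≡ 710235 + 1104973·39 = 43804182 (mod 74033191).
From x ≡ 43804182 (mod 74033191) write x = 43804182 + 74033191t. Substituting into x ≡ 220 (mod 223) gives 74033191t ≡ 151 (mod 223), and since 90⁻¹ ≡ 57 (mod 223), t ≡ 133. Hence x ≡ 43804182 + 74033191·133 = 9890218585 (mod 16509401593).

9890218585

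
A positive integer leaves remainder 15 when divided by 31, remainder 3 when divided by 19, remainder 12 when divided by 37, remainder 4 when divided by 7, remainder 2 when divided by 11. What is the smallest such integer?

The moduli are pairwise coprime; M = 31·19·37·7·11 = 1678061.
M/31 = 54131; 54131 ≡ 5 (mod 31); 5·25 ≡ 1, so inverse 25.
M/19 = 88319; 88319 ≡ 7 (mod 19); 7·11 ≡ 1, so inverse 11.
M/37 = 45353; 45353 ≡ 28 (mod 37); 28·4 ≡ 1, so inverse 4.
M/7 = 239723; 239723 ≡ 1 (mod 7), inverse 1.
M/11 = 152551; 152551 ≡ 3 (mod 11); 3·4 ≡ 1, so inverse 4.
N ≡ 15·54131·25 + 3·88319·11 + 12·45353·4 + 4·239723·1 + 2·152551·4 = 27569896.
27569896 mod 1678061 = 720920.

720920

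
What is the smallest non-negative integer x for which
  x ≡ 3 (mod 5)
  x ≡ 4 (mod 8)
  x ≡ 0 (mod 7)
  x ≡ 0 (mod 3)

The moduli are pairwise coprime; N = 5·8·7·3 = 840.
N/5 = 168; 168 ≡ 3 (mod 5); 3·2 ≡ 1, so inverse 2.
N/8 = 105; 105 ≡ 1 (mod 8), inverse 1.
N/7 = 120; 120 ≡ 1 (mod 7), inverse 1.
N/3 = 280; 280 ≡ 1 (mod 3), inverse 1.
x ≡ 3·168·2 + 4·105·1 + 0·120·1 + 0·280·1 = 1428.
1428 mod 840 = 588.

588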